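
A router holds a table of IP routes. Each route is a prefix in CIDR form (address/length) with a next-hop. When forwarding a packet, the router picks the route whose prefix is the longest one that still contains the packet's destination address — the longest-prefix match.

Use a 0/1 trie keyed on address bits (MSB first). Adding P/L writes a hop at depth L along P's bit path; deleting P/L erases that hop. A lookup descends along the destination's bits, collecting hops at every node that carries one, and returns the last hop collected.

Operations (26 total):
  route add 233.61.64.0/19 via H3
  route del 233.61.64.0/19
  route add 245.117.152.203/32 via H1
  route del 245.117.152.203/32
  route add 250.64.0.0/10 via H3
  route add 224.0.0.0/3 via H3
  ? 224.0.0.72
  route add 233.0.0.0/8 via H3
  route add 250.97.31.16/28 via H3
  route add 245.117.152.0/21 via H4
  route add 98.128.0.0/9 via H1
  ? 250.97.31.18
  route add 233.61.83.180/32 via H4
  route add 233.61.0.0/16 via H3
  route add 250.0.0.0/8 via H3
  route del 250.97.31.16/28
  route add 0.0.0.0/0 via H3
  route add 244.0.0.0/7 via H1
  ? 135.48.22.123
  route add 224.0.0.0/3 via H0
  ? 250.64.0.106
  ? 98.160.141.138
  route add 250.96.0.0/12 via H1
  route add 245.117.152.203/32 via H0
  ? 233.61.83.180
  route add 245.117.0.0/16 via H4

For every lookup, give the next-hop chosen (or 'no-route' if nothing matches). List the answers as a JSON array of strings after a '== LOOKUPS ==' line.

Apply in order:
  + 233.61.64.0/19 (H3) depth=19
  del 233.61.64.0/19 (clear depth 19)
  + 245.117.152.203/32 (H1) depth=32
  del 245.117.152.203/32 (clear depth 32)
  + 250.64.0.0/10 (H3) depth=10
  + 224.0.0.0/3 (H3) depth=3
  Q 224.0.0.72: descend 1110 ; hops seen [H3] ; pick H3
  + 233.0.0.0/8 (H3) depth=8
  + 250.97.31.16/28 (H3) depth=28
  + 245.117.152.0/21 (H4) depth=21
  + 98.128.0.0/9 (H1) depth=9
  Q 250.97.31.18: descend 1111101001100001000111110001 ; hops seen [H3,H3,H3] ; pick H3
  + 233.61.83.180/32 (H4) depth=32
  + 233.61.0.0/16 (H3) depth=16
  + 250.0.0.0/8 (H3) depth=8
  del 250.97.31.16/28 (clear depth 28)
  + 0.0.0.0/0 (H3) depth=0
  + 244.0.0.0/7 (H1) depth=7
  Q 135.48.22.123: descend 1 ; hops seen [H3] ; pick H3
  + 224.0.0.0/3 (H0) depth=3
  Q 250.64.0.106: descend 1111101001 ; hops seen [H3,H0,H3,H3] ; pick H3
  Q 98.160.141.138: descend 011000101 ; hops seen [H3,H1] ; pick H1
  + 250.96.0.0/12 (H1) depth=12
  + 245.117.152.203/32 (H0) depth=32
  Q 233.61.83.180: descend 11101001001111010101001110110100 ; hops seen [H3,H0,H3,H3,H4] ; pick H4
  + 245.117.0.0/16 (H4) depth=16

== LOOKUPS ==
["H3","H3","H3","H3","H1","H4"]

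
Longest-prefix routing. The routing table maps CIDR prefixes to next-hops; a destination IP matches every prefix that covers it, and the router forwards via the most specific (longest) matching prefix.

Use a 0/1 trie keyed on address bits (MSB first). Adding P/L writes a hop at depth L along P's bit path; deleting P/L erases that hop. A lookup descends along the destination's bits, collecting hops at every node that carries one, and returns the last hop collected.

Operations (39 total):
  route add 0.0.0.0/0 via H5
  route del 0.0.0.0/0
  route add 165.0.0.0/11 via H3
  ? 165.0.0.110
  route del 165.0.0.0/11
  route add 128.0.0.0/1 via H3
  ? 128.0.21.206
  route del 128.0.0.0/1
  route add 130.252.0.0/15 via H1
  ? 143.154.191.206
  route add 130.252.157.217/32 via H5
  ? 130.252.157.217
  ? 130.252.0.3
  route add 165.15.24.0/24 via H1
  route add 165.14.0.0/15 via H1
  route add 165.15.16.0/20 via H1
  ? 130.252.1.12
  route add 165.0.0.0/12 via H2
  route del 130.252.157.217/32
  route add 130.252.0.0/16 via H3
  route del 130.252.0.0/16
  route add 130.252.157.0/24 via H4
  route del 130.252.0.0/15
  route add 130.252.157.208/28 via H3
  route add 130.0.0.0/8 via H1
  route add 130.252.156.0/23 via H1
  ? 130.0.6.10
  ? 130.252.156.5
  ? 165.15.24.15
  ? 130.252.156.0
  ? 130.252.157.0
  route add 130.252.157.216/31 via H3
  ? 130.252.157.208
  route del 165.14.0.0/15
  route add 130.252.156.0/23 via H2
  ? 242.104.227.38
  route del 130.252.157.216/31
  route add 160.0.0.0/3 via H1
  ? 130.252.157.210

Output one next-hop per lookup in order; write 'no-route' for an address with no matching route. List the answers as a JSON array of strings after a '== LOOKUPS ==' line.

Process each operation:
  add 0.0.0.0/0 -> H5 at depth 0
  del 0.0.0.0/0 (clear depth 0)
  add 165.0.0.0/11 -> H3 at depth 11
  lookup 165.0.0.110: bits 10100101000 walk d0:-→d1:-→d2:-→d3:-→d4:-→d5:-→d6:-→d7:-→d8:-→d9:-→d10:-→d11:H3 -> H3
  del 165.0.0.0/11 (clear depth 11)
  add 128.0.0.0/1 -> H3 at depth 1
  lookup 128.0.21.206: bits 10 walk d0:-→d1:H3→d2:- -> H3
  del 128.0.0.0/1 (clear depth 1)
  add 130.252.0.0/15 -> H1 at depth 15
  lookup 143.154.191.206: bits 1000 walk d0:-→d1:-→d2:-→d3:-→d4:- -> no-route
  add 130.252.157.217/32 -> H5 at depth 32
  lookup 130.252.157.217: bits 10000010111111001001110111011001 walk d0:-→d1:-→d2:-→d3:-→d4:-→d5:-→d6:-→d7:-→d8:-→d9:-→d10:-→d11:-→d12:-→d13:-→d14:-→d15:H1→d16:-→d17:-→d18:-→d19:-→d20:-→d21:-→d22:-→d23:-→d24:-→d25:-→d26:-→d27:-→d28:-→d29:-→d30:-→d31:-→d32:H5 -> H5
  lookup 130.252.0.3: bits 1000001011111100 walk d0:-→d1:-→d2:-→d3:-→d4:-→d5:-→d6:-→d7:-→d8:-→d9:-→d10:-→d11:-→d12:-→d13:-→d14:-→d15:H1→d16:- -> H1
  add 165.15.24.0/24 -> H1 at depth 24
  add 165.14.0.0/15 -> H1 at depth 15
  add 165.15.16.0/20 -> H1 at depth 20
  lookup 130.252.1.12: bits 1000001011111100 walk d0:-→d1:-→d2:-→d3:-→d4:-→d5:-→d6:-→d7:-→d8:-→d9:-→d10:-→d11:-→d12:-→d13:-→d14:-→d15:H1→d16:- -> H1
  add 165.0.0.0/12 -> H2 at depth 12
  del 130.252.157.217/32 (clear depth 32)
  add 130.252.0.0/16 -> H3 at depth 16
  del 130.252.0.0/16 (clear depth 16)
  add 130.252.157.0/24 -> H4 at depth 24
  del 130.252.0.0/15 (clear depth 15)
  add 130.252.157.208/28 -> H3 at depth 28
  add 130.0.0.0/8 -> H1 at depth 8
  add 130.252.156.0/23 -> H1 at depth 23
  lookup 130.0.6.10: bits 10000010 walk d0:-→d1:-→d2:-→d3:-→d4:-→d5:-→d6:-→d7:-→d8:H1 -> H1
  lookup 130.252.156.5: bits 10000010111111001001110 walk d0:-→d1:-→d2:-→d3:-→d4:-→d5:-→d6:-→d7:-→d8:H1→d9:-→d10:-→d11:-→d12:-→d13:-→d14:-→d15:-→d16:-→d17:-→d18:-→d19:-→d20:-→d21:-→d22:-→d23:H1 -> H1
  lookup 165.15.24.15: bits 101001010000111100011000 walk d0:-→d1:-→d2:-→d3:-→d4:-→d5:-→d6:-→d7:-→d8:-→d9:-→d10:-→d11:-→d12:H2→d13:-→d14:-→d15:H1→d16:-→d17:-→d18:-→d19:-→d20:H1→d21:-→d22:-→d23:-→d24:H1 -> H1
  lookup 130.252.156.0: bits 10000010111111001001110 walk d0:-→d1:-→d2:-→d3:-→d4:-→d5:-→d6:-→d7:-→d8:H1→d9:-→d10:-→d11:-→d12:-→d13:-→d14:-→d15:-→d16:-→d17:-→d18:-→d19:-→d20:-→d21:-→d22:-→d23:H1 -> H1
  lookup 130.252.157.0: bits 100000101111110010011101 walk d0:-→d1:-→d2:-→d3:-→d4:-→d5:-→d6:-→d7:-→d8:H1→d9:-→d10:-→d11:-→d12:-→d13:-→d14:-→d15:-→d16:-→d17:-→d18:-→d19:-→d20:-→d21:-→d22:-→d23:H1→d24:H4 -> H4
  add 130.252.157.216/31 -> H3 at depth 31
  lookup 130.252.157.208: bits 1000001011111100100111011101 walk d0:-→d1:-→d2:-→d3:-→d4:-→d5:-→d6:-→d7:-→d8:H1→d9:-→d10:-→d11:-→d12:-→d13:-→d14:-→d15:-→d16:-→d17:-→d18:-→d19:-→d20:-→d21:-→d22:-→d23:H1→d24:H4→d25:-→d26:-→d27:-→d28:H3 -> H3
  del 165.14.0.0/15 (clear depth 15)
  add 130.252.156.0/23 -> H2 at depth 23
  lookup 242.104.227.38: bits 1 walk d0:-→d1:- -> no-route
  del 130.252.157.216/31 (clear depth 31)
  add 160.0.0.0/3 -> H1 at depth 3
  lookup 130.252.157.210: bits 1000001011111100100111011101 walk d0:-→d1:-→d2:-→d3:-→d4:-→d5:-→d6:-→d7:-→d8:H1→d9:-→d10:-→d11:-→d12:-→d13:-→d14:-→d15:-→d16:-→d17:-→d18:-→d19:-→d20:-→d21:-→d22:-→d23:H2→d24:H4→d25:-→d26:-→d27:-→d28:H3 -> H3

== LOOKUPS ==
["H3","H3","no-route","H5","H1","H1","H1","H1","H1","H1","H4","H3","no-route","H3"]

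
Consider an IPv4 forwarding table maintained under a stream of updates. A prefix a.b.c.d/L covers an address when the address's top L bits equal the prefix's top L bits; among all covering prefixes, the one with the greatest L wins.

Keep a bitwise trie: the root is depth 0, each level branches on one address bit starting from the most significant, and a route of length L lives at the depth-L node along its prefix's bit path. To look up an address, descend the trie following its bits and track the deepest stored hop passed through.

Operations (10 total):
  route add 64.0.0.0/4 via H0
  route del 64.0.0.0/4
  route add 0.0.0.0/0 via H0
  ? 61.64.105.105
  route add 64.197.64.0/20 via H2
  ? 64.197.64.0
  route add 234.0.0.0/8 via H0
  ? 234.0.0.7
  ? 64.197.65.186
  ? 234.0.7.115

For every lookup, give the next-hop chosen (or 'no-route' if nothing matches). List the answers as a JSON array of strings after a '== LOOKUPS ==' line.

Process each operation:
  add 64.0.0.0/4 -> H0 at depth 4
  del 64.0.0.0/4 (clear depth 4)
  add 0.0.0.0/0 -> H0 at depth 0
  lookup 61.64.105.105: bits 0 walk d0:H0→d1:- -> H0
  add 64.197.64.0/20 -> H2 at depth 20
  lookup 64.197.64.0: bits 01000000110001010100 walk d0:H0→d1:-→d2:-→d3:-→d4:-→d5:-→d6:-→d7:-→d8:-→d9:-→d10:-→d11:-→d12:-→d13:-→d14:-→d15:-→d16:-→d17:-→d18:-→d19:-→d20:H2 -> H2
  add 234.0.0.0/8 -> H0 at depth 8
  lookup 234.0.0.7: bits 11101010 walk d0:H0→d1:-→d2:-→d3:-→d4:-→d5:-→d6:-→d7:-→d8:H0 -> H0
  lookup 64.197.65.186: bits 01000000110001010100 walk d0:H0→d1:-→d2:-→d3:-→d4:-→d5:-→d6:-→d7:-→d8:-→d9:-→d10:-→d11:-→d12:-→d13:-→d14:-→d15:-→d16:-→d17:-→d18:-→d19:-→d20:H2 -> H2
  lookup 234.0.7.115: bits 11101010 walk d0:H0→d1:-→d2:-→d3:-→d4:-→d5:-→d6:-→d7:-→d8:H0 -> H0

== LOOKUPS ==
["H0","H2","H0","H2","H0"]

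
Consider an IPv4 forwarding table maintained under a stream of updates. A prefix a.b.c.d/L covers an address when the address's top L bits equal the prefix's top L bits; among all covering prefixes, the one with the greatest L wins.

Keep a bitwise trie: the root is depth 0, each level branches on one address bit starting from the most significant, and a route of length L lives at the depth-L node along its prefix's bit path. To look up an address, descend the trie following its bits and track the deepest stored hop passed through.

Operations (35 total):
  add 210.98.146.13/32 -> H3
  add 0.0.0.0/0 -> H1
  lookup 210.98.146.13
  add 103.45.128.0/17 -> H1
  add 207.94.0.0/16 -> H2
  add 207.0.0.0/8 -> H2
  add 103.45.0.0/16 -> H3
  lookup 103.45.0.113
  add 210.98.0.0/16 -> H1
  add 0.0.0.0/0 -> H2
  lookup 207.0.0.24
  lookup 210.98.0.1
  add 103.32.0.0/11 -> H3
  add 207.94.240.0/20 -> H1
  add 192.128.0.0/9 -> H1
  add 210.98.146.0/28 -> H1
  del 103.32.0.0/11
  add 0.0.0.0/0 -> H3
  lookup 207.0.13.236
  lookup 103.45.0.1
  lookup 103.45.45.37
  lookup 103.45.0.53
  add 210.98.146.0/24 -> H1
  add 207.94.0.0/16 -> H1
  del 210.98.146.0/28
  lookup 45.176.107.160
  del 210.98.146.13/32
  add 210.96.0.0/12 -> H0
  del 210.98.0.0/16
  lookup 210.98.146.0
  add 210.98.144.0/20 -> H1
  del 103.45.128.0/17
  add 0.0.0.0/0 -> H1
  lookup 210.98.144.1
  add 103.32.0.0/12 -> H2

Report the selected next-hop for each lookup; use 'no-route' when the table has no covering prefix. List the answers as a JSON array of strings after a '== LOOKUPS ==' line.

Apply in order:
  add 210.98.146.13/32 -> H3 at depth 32
  add 0.0.0.0/0 -> H1 at depth 0
  Q 210.98.146.13: descend 11010010011000101001001000001101 ; hops seen [H1,H3] ; pick H3
  add 103.45.128.0/17 -> H1 at depth 17
  add 207.94.0.0/16 -> H2 at depth 16
  add 207.0.0.0/8 -> H2 at depth 8
  add 103.45.0.0/16 -> H3 at depth 16
  Q 103.45.0.113: descend 0110011100101101 ; hops seen [H1,H3] ; pick H3
  add 210.98.0.0/16 -> H1 at depth 16
  add 0.0.0.0/0 -> H2 at depth 0
  Q 207.0.0.24: descend 110011110 ; hops seen [H2,H2] ; pick H2
  Q 210.98.0.1: descend 1101001001100010 ; hops seen [H2,H1] ; pick H1
  add 103.32.0.0/11 -> H3 at depth 11
  add 207.94.240.0/20 -> H1 at depth 20
  add 192.128.0.0/9 -> H1 at depth 9
  add 210.98.146.0/28 -> H1 at depth 28
  del 103.32.0.0/11 (clear depth 11)
  add 0.0.0.0/0 -> H3 at depth 0
  Q 207.0.13.236: descend 110011110 ; hops seen [H3,H2] ; pick H2
  Q 103.45.0.1: descend 0110011100101101 ; hops seen [H3,H3] ; pick H3
  Q 103.45.45.37: descend 0110011100101101 ; hops seen [H3,H3] ; pick H3
  Q 103.45.0.53: descend 0110011100101101 ; hops seen [H3,H3] ; pick H3
  add 210.98.146.0/24 -> H1 at depth 24
  add 207.94.0.0/16 -> H1 at depth 16
  del 210.98.146.0/28 (clear depth 28)
  Q 45.176.107.160: descend 0 ; hops seen [H3] ; pick H3
  del 210.98.146.13/32 (clear depth 32)
  add 210.96.0.0/12 -> H0 at depth 12
  del 210.98.0.0/16 (clear depth 16)
  Q 210.98.146.0: descend 1101001001100010100100100000 ; hops seen [H3,H0,H1] ; pick H1
  add 210.98.144.0/20 -> H1 at depth 20
  del 103.45.128.0/17 (clear depth 17)
  add 0.0.0.0/0 -> H1 at depth 0
  Q 210.98.144.1: descend 1101001001100010100100 ; hops seen [H1,H0,H1] ; pick H1
  add 103.32.0.0/12 -> H2 at depth 12

== LOOKUPS ==
["H3","H3","H2","H1","H2","H3","H3","H3","H3","H1","H1"]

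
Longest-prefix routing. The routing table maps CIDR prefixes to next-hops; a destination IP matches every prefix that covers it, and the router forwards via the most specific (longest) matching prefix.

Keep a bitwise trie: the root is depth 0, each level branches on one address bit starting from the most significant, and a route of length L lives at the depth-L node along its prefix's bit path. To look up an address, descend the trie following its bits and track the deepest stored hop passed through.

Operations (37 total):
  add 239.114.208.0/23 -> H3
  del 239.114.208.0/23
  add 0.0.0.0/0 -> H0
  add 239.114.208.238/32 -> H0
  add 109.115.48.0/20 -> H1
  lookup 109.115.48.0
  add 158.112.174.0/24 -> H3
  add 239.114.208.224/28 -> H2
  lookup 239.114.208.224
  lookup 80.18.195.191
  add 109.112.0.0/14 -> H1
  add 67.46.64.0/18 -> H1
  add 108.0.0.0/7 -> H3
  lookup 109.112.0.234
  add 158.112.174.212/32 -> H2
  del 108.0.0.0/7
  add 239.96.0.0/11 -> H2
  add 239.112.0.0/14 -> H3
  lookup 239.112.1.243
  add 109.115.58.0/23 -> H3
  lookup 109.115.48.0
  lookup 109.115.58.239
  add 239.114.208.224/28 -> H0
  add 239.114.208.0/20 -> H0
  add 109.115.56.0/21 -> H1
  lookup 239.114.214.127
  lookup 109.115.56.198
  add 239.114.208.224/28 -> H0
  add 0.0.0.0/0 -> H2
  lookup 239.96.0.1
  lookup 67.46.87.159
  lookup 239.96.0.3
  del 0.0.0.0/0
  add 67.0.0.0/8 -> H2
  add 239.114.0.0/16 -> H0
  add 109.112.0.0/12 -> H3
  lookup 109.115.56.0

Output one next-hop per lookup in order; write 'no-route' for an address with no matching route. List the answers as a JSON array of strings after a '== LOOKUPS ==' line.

Apply in order:
  + 239.114.208.0/23 (H3) depth=23
  - 239.114.208.0/23 clear@23
  + 0.0.0.0/0 (H0) depth=0
  + 239.114.208.238/32 (H0) depth=32
  + 109.115.48.0/20 (H1) depth=20
  lookup 109.115.48.0: bits 01101101011100110011 walk d0:H0→d1:-→d2:-→d3:-→d4:-→d5:-→d6:-→d7:-→d8:-→d9:-→d10:-→d11:-→d12:-→d13:-→d14:-→d15:-→d16:-→d17:-→d18:-→d19:-→d20:H1 -> H1
  + 158.112.174.0/24 (H3) depth=24
  + 239.114.208.224/28 (H2) depth=28
  lookup 239.114.208.224: bits 1110111101110010110100001110 walk d0:H0→d1:-→d2:-→d3:-→d4:-→d5:-→d6:-→d7:-→d8:-→d9:-→d10:-→d11:-→d12:-→d13:-→d14:-→d15:-→d16:-→d17:-→d18:-→d19:-→d20:-→d21:-→d22:-→d23:-→d24:-→d25:-→d26:-→d27:-→d28:H2 -> H2
  lookup 80.18.195.191: bits 01 walk d0:H0→d1:-→d2:- -> H0
  + 109.112.0.0/14 (H1) depth=14
  + 67.46.64.0/18 (H1) depth=18
  + 108.0.0.0/7 (H3) depth=7
  lookup 109.112.0.234: bits 01101101011100 walk d0:H0→d1:-→d2:-→d3:-→d4:-→d5:-→d6:-→d7:H3→d8:-→d9:-→d10:-→d11:-→d12:-→d13:-→d14:H1 -> H1
  + 158.112.174.212/32 (H2) depth=32
  - 108.0.0.0/7 clear@7
  + 239.96.0.0/11 (H2) depth=11
  + 239.112.0.0/14 (H3) depth=14
  lookup 239.112.1.243: bits 11101111011100 walk d0:H0→d1:-→d2:-→d3:-→d4:-→d5:-→d6:-→d7:-→d8:-→d9:-→d10:-→d11:H2→d12:-→d13:-→d14:H3 -> H3
  + 109.115.58.0/23 (H3) depth=23
  lookup 109.115.48.0: bits 01101101011100110011 walk d0:H0→d1:-→d2:-→d3:-→d4:-→d5:-→d6:-→d7:-→d8:-→d9:-→d10:-→d11:-→d12:-→d13:-→d14:H1→d15:-→d16:-→d17:-→d18:-→d19:-→d20:H1 -> H1
  lookup 109.115.58.239: bits 01101101011100110011101 walk d0:H0→d1:-→d2:-→d3:-→d4:-→d5:-→d6:-→d7:-→d8:-→d9:-→d10:-→d11:-→d12:-→d13:-→d14:H1→d15:-→d16:-→d17:-→d18:-→d19:-→d20:H1→d21:-→d22:-→d23:H3 -> H3
  + 239.114.208.224/28 (H0) depth=28
  + 239.114.208.0/20 (H0) depth=20
  + 109.115.56.0/21 (H1) depth=21
  lookup 239.114.214.127: bits 111011110111001011010 walk d0:H0→d1:-→d2:-→d3:-→d4:-→d5:-→d6:-→d7:-→d8:-→d9:-→d10:-→d11:H2→d12:-→d13:-→d14:H3→d15:-→d16:-→d17:-→d18:-→d19:-→d20:H0→d21:- -> H0
  lookup 109.115.56.198: bits 0110110101110011001110 walk d0:H0→d1:-→d2:-→d3:-→d4:-→d5:-→d6:-→d7:-→d8:-→d9:-→d10:-→d11:-→d12:-→d13:-→d14:H1→d15:-→d16:-→d17:-→d18:-→d19:-→d20:H1→d21:H1→d22:- -> H1
  + 239.114.208.224/28 (H0) depth=28
  + 0.0.0.0/0 (H2) depth=0
  lookup 239.96.0.1: bits 11101111011 walk d0:H2→d1:-→d2:-→d3:-→d4:-→d5:-→d6:-→d7:-→d8:-→d9:-→d10:-→d11:H2 -> H2
  lookup 67.46.87.159: bits 010000110010111001 walk d0:H2→d1:-→d2:-→d3:-→d4:-→d5:-→d6:-→d7:-→d8:-→d9:-→d10:-→d11:-→d12:-→d13:-→d14:-→d15:-→d16:-→d17:-→d18:H1 -> H1
  lookup 239.96.0.3: bits 11101111011 walk d0:H2→d1:-→d2:-→d3:-→d4:-→d5:-→d6:-→d7:-→d8:-→d9:-→d10:-→d11:H2 -> H2
  - 0.0.0.0/0 clear@0
  + 67.0.0.0/8 (H2) depth=8
  + 239.114.0.0/16 (H0) depth=16
  + 109.112.0.0/12 (H3) depth=12
  lookup 109.115.56.0: bits 0110110101110011001110 walk d0:-→d1:-→d2:-→d3:-→d4:-→d5:-→d6:-→d7:-→d8:-→d9:-→d10:-→d11:-→d12:H3→d13:-→d14:H1→d15:-→d16:-→d17:-→d18:-→d19:-→d20:H1→d21:H1→d22:- -> H1

== LOOKUPS ==
["H1","H2","H0","H1","H3","H1","H3","H0","H1","H2","H1","H2","H1"]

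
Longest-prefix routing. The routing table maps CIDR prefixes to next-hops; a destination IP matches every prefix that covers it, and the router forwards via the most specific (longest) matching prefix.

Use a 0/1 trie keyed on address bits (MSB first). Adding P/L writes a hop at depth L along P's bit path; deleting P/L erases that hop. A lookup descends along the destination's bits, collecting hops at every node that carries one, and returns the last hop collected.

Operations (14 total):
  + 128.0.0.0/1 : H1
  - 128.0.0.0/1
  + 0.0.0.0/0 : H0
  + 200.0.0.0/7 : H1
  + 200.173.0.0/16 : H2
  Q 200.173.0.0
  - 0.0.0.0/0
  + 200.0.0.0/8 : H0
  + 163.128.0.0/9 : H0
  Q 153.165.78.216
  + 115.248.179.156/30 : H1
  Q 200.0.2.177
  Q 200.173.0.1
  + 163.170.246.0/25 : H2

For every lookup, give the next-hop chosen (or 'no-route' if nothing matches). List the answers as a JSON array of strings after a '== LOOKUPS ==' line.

Process each operation:
  + 128.0.0.0/1 (H1) depth=1
  del 128.0.0.0/1 (clear depth 1)
  + 0.0.0.0/0 (H0) depth=0
  + 200.0.0.0/7 (H1) depth=7
  + 200.173.0.0/16 (H2) depth=16
  Q 200.173.0.0: descend 1100100010101101 ; hops seen [H0,H1,H2] ; pick H2
  del 0.0.0.0/0 (clear depth 0)
  + 200.0.0.0/8 (H0) depth=8
  + 163.128.0.0/9 (H0) depth=9
  Q 153.165.78.216: descend 10 ; hops seen [∅] ; pick no-route
  + 115.248.179.156/30 (H1) depth=30
  Q 200.0.2.177: descend 11001000 ; hops seen [H1,H0] ; pick H0
  Q 200.173.0.1: descend 1100100010101101 ; hops seen [H1,H0,H2] ; pick H2
  + 163.170.246.0/25 (H2) depth=25

== LOOKUPS ==
["H2","no-route","H0","H2"]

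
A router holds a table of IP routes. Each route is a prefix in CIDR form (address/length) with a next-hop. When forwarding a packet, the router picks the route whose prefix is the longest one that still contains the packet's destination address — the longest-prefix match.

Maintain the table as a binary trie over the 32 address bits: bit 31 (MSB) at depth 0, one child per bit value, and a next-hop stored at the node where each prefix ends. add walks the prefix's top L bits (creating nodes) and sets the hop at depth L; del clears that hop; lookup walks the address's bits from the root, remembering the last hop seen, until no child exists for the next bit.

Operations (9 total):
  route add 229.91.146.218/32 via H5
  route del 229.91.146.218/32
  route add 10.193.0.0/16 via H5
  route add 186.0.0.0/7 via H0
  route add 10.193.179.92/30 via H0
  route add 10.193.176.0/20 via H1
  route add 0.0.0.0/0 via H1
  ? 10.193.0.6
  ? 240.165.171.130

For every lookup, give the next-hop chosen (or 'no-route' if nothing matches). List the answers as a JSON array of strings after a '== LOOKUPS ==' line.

Process each operation:
  + 229.91.146.218/32 (H5) depth=32
  - 229.91.146.218/32 clear@32
  + 10.193.0.0/16 (H5) depth=16
  + 186.0.0.0/7 (H0) depth=7
  + 10.193.179.92/30 (H0) depth=30
  + 10.193.176.0/20 (H1) depth=20
  + 0.0.0.0/0 (H1) depth=0
  Q 10.193.0.6: descend 0000101011000001 ; hops seen [H1,H5] ; pick H5
  Q 240.165.171.130: descend 111 ; hops seen [H1] ; pick H1

== LOOKUPS ==
["H5","H1"]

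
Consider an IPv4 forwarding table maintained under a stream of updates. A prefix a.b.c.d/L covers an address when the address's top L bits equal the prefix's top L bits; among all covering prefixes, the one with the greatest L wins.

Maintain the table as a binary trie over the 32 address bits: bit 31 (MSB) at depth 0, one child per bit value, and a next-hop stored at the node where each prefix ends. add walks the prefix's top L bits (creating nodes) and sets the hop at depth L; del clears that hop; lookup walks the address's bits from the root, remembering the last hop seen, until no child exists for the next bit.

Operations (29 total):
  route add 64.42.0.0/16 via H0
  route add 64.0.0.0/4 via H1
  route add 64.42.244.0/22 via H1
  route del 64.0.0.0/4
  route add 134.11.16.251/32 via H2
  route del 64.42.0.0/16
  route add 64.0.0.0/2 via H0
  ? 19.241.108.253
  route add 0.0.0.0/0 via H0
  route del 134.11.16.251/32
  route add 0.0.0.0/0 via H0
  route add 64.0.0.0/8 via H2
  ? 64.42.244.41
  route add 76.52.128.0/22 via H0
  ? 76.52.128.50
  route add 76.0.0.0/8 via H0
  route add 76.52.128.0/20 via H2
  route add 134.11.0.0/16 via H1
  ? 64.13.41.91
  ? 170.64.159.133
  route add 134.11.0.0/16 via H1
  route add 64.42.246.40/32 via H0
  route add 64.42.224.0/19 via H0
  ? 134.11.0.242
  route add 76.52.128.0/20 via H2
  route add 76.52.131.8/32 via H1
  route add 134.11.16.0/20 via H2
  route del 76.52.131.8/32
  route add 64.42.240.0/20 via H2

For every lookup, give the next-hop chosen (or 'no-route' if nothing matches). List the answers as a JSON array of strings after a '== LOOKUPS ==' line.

Process each operation:
  + 64.42.0.0/16 (H0) depth=16
  + 64.0.0.0/4 (H1) depth=4
  + 64.42.244.0/22 (H1) depth=22
  del 64.0.0.0/4 (clear depth 4)
  + 134.11.16.251/32 (H2) depth=32
  del 64.42.0.0/16 (clear depth 16)
  + 64.0.0.0/2 (H0) depth=2
  lookup 19.241.108.253: bits 0 walk d0:-→d1:- -> no-route
  + 0.0.0.0/0 (H0) depth=0
  del 134.11.16.251/32 (clear depth 32)
  + 0.0.0.0/0 (H0) depth=0
  + 64.0.0.0/8 (H2) depth=8
  lookup 64.42.244.41: bits 0100000000101010111101 walk d0:H0→d1:-→d2:H0→d3:-→d4:-→d5:-→d6:-→d7:-→d8:H2→d9:-→d10:-→d11:-→d12:-→d13:-→d14:-→d15:-→d16:-→d17:-→d18:-→d19:-→d20:-→d21:-→d22:H1 -> H1
  + 76.52.128.0/22 (H0) depth=22
  lookup 76.52.128.50: bits 0100110000110100100000 walk d0:H0→d1:-→d2:H0→d3:-→d4:-→d5:-→d6:-→d7:-→d8:-→d9:-→d10:-→d11:-→d12:-→d13:-→d14:-→d15:-→d16:-→d17:-→d18:-→d19:-→d20:-→d21:-→d22:H0 -> H0
  + 76.0.0.0/8 (H0) depth=8
  + 76.52.128.0/20 (H2) depth=20
  + 134.11.0.0/16 (H1) depth=16
  lookup 64.13.41.91: bits 0100000000 walk d0:H0→d1:-→d2:H0→d3:-→d4:-→d5:-→d6:-→d7:-→d8:H2→d9:-→d10:- -> H2
  lookup 170.64.159.133: bits 10 walk d0:H0→d1:-→d2:- -> H0
  + 134.11.0.0/16 (H1) depth=16
  + 64.42.246.40/32 (H0) depth=32
  + 64.42.224.0/19 (H0) depth=19
  lookup 134.11.0.242: bits 1000011000001011000 walk d0:H0→d1:-→d2:-→d3:-→d4:-→d5:-→d6:-→d7:-→d8:-→d9:-→d10:-→d11:-→d12:-→d13:-→d14:-→d15:-→d16:H1→d17:-→d18:-→d19:- -> H1
  + 76.52.128.0/20 (H2) depth=20
  + 76.52.131.8/32 (H1) depth=32
  + 134.11.16.0/20 (H2) depth=20
  del 76.52.131.8/32 (clear depth 32)
  + 64.42.240.0/20 (H2) depth=20

== LOOKUPS ==
["no-route","H1","H0","H2","H0","H1"]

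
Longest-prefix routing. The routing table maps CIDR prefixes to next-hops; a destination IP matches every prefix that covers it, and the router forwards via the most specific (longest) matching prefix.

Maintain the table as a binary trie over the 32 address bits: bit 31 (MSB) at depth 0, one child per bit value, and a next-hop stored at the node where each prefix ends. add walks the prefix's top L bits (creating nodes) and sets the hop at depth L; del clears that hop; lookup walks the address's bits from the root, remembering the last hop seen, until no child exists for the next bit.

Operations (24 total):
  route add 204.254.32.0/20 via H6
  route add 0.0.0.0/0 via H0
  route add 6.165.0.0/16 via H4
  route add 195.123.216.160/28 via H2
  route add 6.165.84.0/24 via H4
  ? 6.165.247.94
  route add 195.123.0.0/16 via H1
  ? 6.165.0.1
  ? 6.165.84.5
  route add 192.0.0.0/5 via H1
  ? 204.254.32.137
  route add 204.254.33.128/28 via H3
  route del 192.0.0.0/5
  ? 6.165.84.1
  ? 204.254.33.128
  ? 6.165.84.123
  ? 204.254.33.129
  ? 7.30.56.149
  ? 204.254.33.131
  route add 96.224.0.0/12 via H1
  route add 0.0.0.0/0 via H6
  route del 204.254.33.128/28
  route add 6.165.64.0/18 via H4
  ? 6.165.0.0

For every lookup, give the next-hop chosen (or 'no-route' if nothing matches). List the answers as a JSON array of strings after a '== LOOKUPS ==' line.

Trace:
  + 204.254.32.0/20 (H6) depth=20
  + 0.0.0.0/0 (H0) depth=0
  + 6.165.0.0/16 (H4) depth=16
  + 195.123.216.160/28 (H2) depth=28
  + 6.165.84.0/24 (H4) depth=24
  Q 6.165.247.94: descend 0000011010100101 ; hops seen [H0,H4] ; pick H4
  + 195.123.0.0/16 (H1) depth=16
  Q 6.165.0.1: descend 00000110101001010 ; hops seen [H0,H4] ; pick H4
  Q 6.165.84.5: descend 000001101010010101010100 ; hops seen [H0,H4,H4] ; pick H4
  + 192.0.0.0/5 (H1) depth=5
  Q 204.254.32.137: descend 11001100111111100010 ; hops seen [H0,H6] ; pick H6
  + 204.254.33.128/28 (H3) depth=28
  - 192.0.0.0/5 clear@5
  Q 6.165.84.1: descend 000001101010010101010100 ; hops seen [H0,H4,H4] ; pick H4
  Q 204.254.33.128: descend 1100110011111110001000011000 ; hops seen [H0,H6,H3] ; pick H3
  Q 6.165.84.123: descend 000001101010010101010100 ; hops seen [H0,H4,H4] ; pick H4
  Q 204.254.33.129: descend 1100110011111110001000011000 ; hops seen [H0,H6,H3] ; pick H3
  Q 7.30.56.149: descend 0000011 ; hops seen [H0] ; pick H0
  Q 204.254.33.131: descend 1100110011111110001000011000 ; hops seen [H0,H6,H3] ; pick H3
  + 96.224.0.0/12 (H1) depth=12
  + 0.0.0.0/0 (H6) depth=0
  - 204.254.33.128/28 clear@28
  + 6.165.64.0/18 (H4) depth=18
  Q 6.165.0.0: descend 00000110101001010 ; hops seen [H6,H4] ; pick H4

== LOOKUPS ==
["H4","H4","H4","H6","H4","H3","H4","H3","H0","H3","H4"]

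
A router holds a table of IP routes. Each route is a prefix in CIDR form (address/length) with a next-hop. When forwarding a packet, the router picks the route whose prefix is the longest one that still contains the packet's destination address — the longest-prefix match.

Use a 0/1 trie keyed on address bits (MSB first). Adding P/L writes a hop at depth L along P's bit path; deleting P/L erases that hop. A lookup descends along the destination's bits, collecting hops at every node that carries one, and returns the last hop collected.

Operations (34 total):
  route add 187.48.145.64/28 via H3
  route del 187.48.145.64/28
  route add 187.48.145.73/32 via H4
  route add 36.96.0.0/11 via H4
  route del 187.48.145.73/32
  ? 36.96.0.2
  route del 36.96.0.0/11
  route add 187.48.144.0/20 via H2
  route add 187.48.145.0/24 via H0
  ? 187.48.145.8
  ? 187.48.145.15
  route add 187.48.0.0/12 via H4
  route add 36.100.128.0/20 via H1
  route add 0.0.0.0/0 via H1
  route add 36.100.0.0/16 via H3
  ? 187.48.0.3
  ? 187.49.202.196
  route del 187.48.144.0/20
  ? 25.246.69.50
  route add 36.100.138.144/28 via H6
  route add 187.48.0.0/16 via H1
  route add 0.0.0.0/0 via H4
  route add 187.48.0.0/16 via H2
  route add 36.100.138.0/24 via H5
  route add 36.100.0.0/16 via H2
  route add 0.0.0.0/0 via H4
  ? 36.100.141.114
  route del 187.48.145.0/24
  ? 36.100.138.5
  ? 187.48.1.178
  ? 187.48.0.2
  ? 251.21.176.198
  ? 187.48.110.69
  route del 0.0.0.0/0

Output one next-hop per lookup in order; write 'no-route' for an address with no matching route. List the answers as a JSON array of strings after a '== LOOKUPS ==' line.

Apply in order:
  + 187.48.145.64/28 (H3) depth=28
  - 187.48.145.64/28 clear@28
  + 187.48.145.73/32 (H4) depth=32
  + 36.96.0.0/11 (H4) depth=11
  - 187.48.145.73/32 clear@32
  Q 36.96.0.2: descend 00100100011 ; hops seen [H4] ; pick H4
  - 36.96.0.0/11 clear@11
  + 187.48.144.0/20 (H2) depth=20
  + 187.48.145.0/24 (H0) depth=24
  Q 187.48.145.8: descend 1011101100110000100100010 ; hops seen [H2,H0] ; pick H0
  Q 187.48.145.15: descend 1011101100110000100100010 ; hops seen [H2,H0] ; pick H0
  + 187.48.0.0/12 (H4) depth=12
  + 36.100.128.0/20 (H1) depth=20
  + 0.0.0.0/0 (H1) depth=0
  + 36.100.0.0/16 (H3) depth=16
  Q 187.48.0.3: descend 1011101100110000 ; hops seen [H1,H4] ; pick H4
  Q 187.49.202.196: descend 101110110011000 ; hops seen [H1,H4] ; pick H4
  - 187.48.144.0/20 clear@20
  Q 25.246.69.50: descend 00 ; hops seen [H1] ; pick H1
  + 36.100.138.144/28 (H6) depth=28
  + 187.48.0.0/16 (H1) depth=16
  + 0.0.0.0/0 (H4) depth=0
  + 187.48.0.0/16 (H2) depth=16
  + 36.100.138.0/24 (H5) depth=24
  + 36.100.0.0/16 (H2) depth=16
  + 0.0.0.0/0 (H4) depth=0
  Q 36.100.141.114: descend 001001000110010010001 ; hops seen [H4,H2,H1] ; pick H1
  - 187.48.145.0/24 clear@24
  Q 36.100.138.5: descend 001001000110010010001010 ; hops seen [H4,H2,H1,H5] ; pick H5
  Q 187.48.1.178: descend 1011101100110000 ; hops seen [H4,H4,H2] ; pick H2
  Q 187.48.0.2: descend 1011101100110000 ; hops seen [H4,H4,H2] ; pick H2
  Q 251.21.176.198: descend 1 ; hops seen [H4] ; pick H4
  Q 187.48.110.69: descend 1011101100110000 ; hops seen [H4,H4,H2] ; pick H2
  - 0.0.0.0/0 clear@0

== LOOKUPS ==
["H4","H0","H0","H4","H4","H1","H1","H5","H2","H2","H4","H2"]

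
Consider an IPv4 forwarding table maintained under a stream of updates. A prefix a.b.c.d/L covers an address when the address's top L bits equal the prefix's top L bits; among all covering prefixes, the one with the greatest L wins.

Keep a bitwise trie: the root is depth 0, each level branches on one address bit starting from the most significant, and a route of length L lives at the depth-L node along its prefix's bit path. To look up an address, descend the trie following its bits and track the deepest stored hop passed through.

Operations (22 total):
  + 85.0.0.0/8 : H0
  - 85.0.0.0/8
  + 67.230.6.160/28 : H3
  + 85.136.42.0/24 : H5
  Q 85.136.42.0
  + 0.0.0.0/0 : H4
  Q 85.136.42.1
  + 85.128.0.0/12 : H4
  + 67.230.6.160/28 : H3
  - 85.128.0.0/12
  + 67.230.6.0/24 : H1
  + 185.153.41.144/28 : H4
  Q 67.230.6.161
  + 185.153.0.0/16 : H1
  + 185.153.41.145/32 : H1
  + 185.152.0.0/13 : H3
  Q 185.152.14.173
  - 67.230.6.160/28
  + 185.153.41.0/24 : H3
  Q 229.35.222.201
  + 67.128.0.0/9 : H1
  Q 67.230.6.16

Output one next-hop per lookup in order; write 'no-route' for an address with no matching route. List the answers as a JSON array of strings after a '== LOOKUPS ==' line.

Process each operation:
  add 85.0.0.0/8 -> H0 at depth 8
  - 85.0.0.0/8 clear@8
  add 67.230.6.160/28 -> H3 at depth 28
  add 85.136.42.0/24 -> H5 at depth 24
  ? 85.136.42.0  path d0:-→d1:-→d2:-→d3:-→d4:-→d5:-→d6:-→d7:-→d8:-→d9:-→d10:-→d11:-→d12:-→d13:-→d14:-→d15:-→d16:-→d17:-→d18:-→d19:-→d20:-→d21:-→d22:-→d23:-→d24:H5  best=H5
  add 0.0.0.0/0 -> H4 at depth 0
  ? 85.136.42.1  path d0:H4→d1:-→d2:-→d3:-→d4:-→d5:-→d6:-→d7:-→d8:-→d9:-→d10:-→d11:-→d12:-→d13:-→d14:-→d15:-→d16:-→d17:-→d18:-→d19:-→d20:-→d21:-→d22:-→d23:-→d24:H5  best=H5
  add 85.128.0.0/12 -> H4 at depth 12
  add 67.230.6.160/28 -> H3 at depth 28
  - 85.128.0.0/12 clear@12
  add 67.230.6.0/24 -> H1 at depth 24
  add 185.153.41.144/28 -> H4 at depth 28
  ? 67.230.6.161  path d0:H4→d1:-→d2:-→d3:-→d4:-→d5:-→d6:-→d7:-→d8:-→d9:-→d10:-→d11:-→d12:-→d13:-→d14:-→d15:-→d16:-→d17:-→d18:-→d19:-→d20:-→d21:-→d22:-→d23:-→d24:H1→d25:-→d26:-→d27:-→d28:H3  best=H3
  add 185.153.0.0/16 -> H1 at depth 16
  add 185.153.41.145/32 -> H1 at depth 32
  add 185.152.0.0/13 -> H3 at depth 13
  ? 185.152.14.173  path d0:H4→d1:-→d2:-→d3:-→d4:-→d5:-→d6:-→d7:-→d8:-→d9:-→d10:-→d11:-→d12:-→d13:H3→d14:-→d15:-  best=H3
  - 67.230.6.160/28 clear@28
  add 185.153.41.0/24 -> H3 at depth 24
  ? 229.35.222.201  path d0:H4→d1:-  best=H4
  add 67.128.0.0/9 -> H1 at depth 9
  ? 67.230.6.16  path d0:H4→d1:-→d2:-→d3:-→d4:-→d5:-→d6:-→d7:-→d8:-→d9:H1→d10:-→d11:-→d12:-→d13:-→d14:-→d15:-→d16:-→d17:-→d18:-→d19:-→d20:-→d21:-→d22:-→d23:-→d24:H1  best=H1

== LOOKUPS ==
["H5","H5","H3","H3","H4","H1"]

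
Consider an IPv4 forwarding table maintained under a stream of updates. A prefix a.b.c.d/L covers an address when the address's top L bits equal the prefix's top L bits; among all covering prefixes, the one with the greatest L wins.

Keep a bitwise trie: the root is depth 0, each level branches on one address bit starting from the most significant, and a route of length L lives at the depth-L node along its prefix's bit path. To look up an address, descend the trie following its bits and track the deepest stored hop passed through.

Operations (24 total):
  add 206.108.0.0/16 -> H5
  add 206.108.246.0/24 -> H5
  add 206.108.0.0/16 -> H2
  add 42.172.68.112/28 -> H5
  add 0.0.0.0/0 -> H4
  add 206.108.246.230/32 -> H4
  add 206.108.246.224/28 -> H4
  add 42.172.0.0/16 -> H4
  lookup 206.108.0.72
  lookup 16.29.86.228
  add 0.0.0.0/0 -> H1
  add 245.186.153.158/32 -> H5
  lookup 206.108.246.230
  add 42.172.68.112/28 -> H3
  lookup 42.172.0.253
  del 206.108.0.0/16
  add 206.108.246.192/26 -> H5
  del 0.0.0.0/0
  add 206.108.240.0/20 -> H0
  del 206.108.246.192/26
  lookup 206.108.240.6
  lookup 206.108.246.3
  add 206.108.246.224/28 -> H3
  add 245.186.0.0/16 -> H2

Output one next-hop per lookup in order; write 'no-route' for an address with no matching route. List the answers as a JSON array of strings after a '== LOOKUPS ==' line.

Trace:
  add 206.108.0.0/16 -> H5 at depth 16
  add 206.108.246.0/24 -> H5 at depth 24
  add 206.108.0.0/16 -> H2 at depth 16
  add 42.172.68.112/28 -> H5 at depth 28
  add 0.0.0.0/0 -> H4 at depth 0
  add 206.108.246.230/32 -> H4 at depth 32
  add 206.108.246.224/28 -> H4 at depth 28
  add 42.172.0.0/16 -> H4 at depth 16
  lookup 206.108.0.72: bits 1100111001101100 walk d0:H4→d1:-→d2:-→d3:-→d4:-→d5:-→d6:-→d7:-→d8:-→d9:-→d10:-→d11:-→d12:-→d13:-→d14:-→d15:-→d16:H2 -> H2
  lookup 16.29.86.228: bits 00 walk d0:H4→d1:-→d2:- -> H4
  add 0.0.0.0/0 -> H1 at depth 0
  add 245.186.153.158/32 -> H5 at depth 32
  lookup 206.108.246.230: bits 11001110011011001111011011100110 walk d0:H1→d1:-→d2:-→d3:-→d4:-→d5:-→d6:-→d7:-→d8:-→d9:-→d10:-→d11:-→d12:-→d13:-→d14:-→d15:-→d16:H2→d17:-→d18:-→d19:-→d20:-→d21:-→d22:-→d23:-→d24:H5→d25:-→d26:-→d27:-→d28:H4→d29:-→d30:-→d31:-→d32:H4 -> H4
  add 42.172.68.112/28 -> H3 at depth 28
  lookup 42.172.0.253: bits 00101010101011000 walk d0:H1→d1:-→d2:-→d3:-→d4:-→d5:-→d6:-→d7:-→d8:-→d9:-→d10:-→d11:-→d12:-→d13:-→d14:-→d15:-→d16:H4→d17:- -> H4
  del 206.108.0.0/16 (clear depth 16)
  add 206.108.246.192/26 -> H5 at depth 26
  del 0.0.0.0/0 (clear depth 0)
  add 206.108.240.0/20 -> H0 at depth 20
  del 206.108.246.192/26 (clear depth 26)
  lookup 206.108.240.6: bits 110011100110110011110 walk d0:-→d1:-→d2:-→d3:-→d4:-→d5:-→d6:-→d7:-→d8:-→d9:-→d10:-→d11:-→d12:-→d13:-→d14:-→d15:-→d16:-→d17:-→d18:-→d19:-→d20:H0→d21:- -> H0
  lookup 206.108.246.3: bits 110011100110110011110110 walk d0:-→d1:-→d2:-→d3:-→d4:-→d5:-→d6:-→d7:-→d8:-→d9:-→d10:-→d11:-→d12:-→d13:-→d14:-→d15:-→d16:-→d17:-→d18:-→d19:-→d20:H0→d21:-→d22:-→d23:-→d24:H5 -> H5
  add 206.108.246.224/28 -> H3 at depth 28
  add 245.186.0.0/16 -> H2 at depth 16

== LOOKUPS ==
["H2","H4","H4","H4","H0","H5"]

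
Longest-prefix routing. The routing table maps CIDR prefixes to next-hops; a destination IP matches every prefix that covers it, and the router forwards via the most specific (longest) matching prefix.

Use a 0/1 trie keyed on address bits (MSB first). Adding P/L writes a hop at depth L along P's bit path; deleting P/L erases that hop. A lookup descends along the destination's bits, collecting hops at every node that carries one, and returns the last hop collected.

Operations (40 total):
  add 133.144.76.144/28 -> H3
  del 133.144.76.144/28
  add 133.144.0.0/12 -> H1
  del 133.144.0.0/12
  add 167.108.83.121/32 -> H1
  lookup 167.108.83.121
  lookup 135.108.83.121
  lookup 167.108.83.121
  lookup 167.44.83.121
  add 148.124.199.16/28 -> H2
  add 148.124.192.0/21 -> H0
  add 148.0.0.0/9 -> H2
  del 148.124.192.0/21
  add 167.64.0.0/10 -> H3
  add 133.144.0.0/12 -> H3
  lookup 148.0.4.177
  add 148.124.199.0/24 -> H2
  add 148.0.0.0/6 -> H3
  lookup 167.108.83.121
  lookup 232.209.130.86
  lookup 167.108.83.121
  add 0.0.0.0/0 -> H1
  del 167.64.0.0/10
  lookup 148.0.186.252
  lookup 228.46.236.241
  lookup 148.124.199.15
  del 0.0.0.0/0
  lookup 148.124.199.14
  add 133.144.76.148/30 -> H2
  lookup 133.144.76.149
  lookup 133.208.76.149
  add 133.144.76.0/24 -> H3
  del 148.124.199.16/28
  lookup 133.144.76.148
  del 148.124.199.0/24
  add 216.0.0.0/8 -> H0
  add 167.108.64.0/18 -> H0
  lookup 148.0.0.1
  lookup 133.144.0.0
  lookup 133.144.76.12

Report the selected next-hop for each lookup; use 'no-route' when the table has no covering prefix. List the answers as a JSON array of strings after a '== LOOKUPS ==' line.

Apply in order:
  + 133.144.76.144/28 (H3) depth=28
  - 133.144.76.144/28 clear@28
  + 133.144.0.0/12 (H1) depth=12
  - 133.144.0.0/12 clear@12
  + 167.108.83.121/32 (H1) depth=32
  Q 167.108.83.121: descend 10100111011011000101001101111001 ; hops seen [H1] ; pick H1
  Q 135.108.83.121: descend 100001 ; hops seen [∅] ; pick no-route
  Q 167.108.83.121: descend 10100111011011000101001101111001 ; hops seen [H1] ; pick H1
  Q 167.44.83.121: descend 101001110 ; hops seen [∅] ; pick no-route
  + 148.124.199.16/28 (H2) depth=28
  + 148.124.192.0/21 (H0) depth=21
  + 148.0.0.0/9 (H2) depth=9
  - 148.124.192.0/21 clear@21
  + 167.64.0.0/10 (H3) depth=10
  + 133.144.0.0/12 (H3) depth=12
  Q 148.0.4.177: descend 100101000 ; hops seen [H2] ; pick H2
  + 148.124.199.0/24 (H2) depth=24
  + 148.0.0.0/6 (H3) depth=6
  Q 167.108.83.121: descend 10100111011011000101001101111001 ; hops seen [H3,H1] ; pick H1
  Q 232.209.130.86: descend 1 ; hops seen [∅] ; pick no-route
  Q 167.108.83.121: descend 10100111011011000101001101111001 ; hops seen [H3,H1] ; pick H1
  + 0.0.0.0/0 (H1) depth=0
  - 167.64.0.0/10 clear@10
  Q 148.0.186.252: descend 100101000 ; hops seen [H1,H3,H2] ; pick H2
  Q 228.46.236.241: descend 1 ; hops seen [H1] ; pick H1
  Q 148.124.199.15: descend 100101000111110011000111000 ; hops seen [H1,H3,H2,H2] ; pick H2
  - 0.0.0.0/0 clear@0
  Q 148.124.199.14: descend 100101000111110011000111000 ; hops seen [H3,H2,H2] ; pick H2
  + 133.144.76.148/30 (H2) depth=30
  Q 133.144.76.149: descend 100001011001000001001100100101 ; hops seen [H3,H2] ; pick H2
  Q 133.208.76.149: descend 100001011 ; hops seen [∅] ; pick no-route
  + 133.144.76.0/24 (H3) depth=24
  - 148.124.199.16/28 clear@28
  Q 133.144.76.148: descend 100001011001000001001100100101 ; hops seen [H3,H3,H2] ; pick H2
  - 148.124.199.0/24 clear@24
  + 216.0.0.0/8 (H0) depth=8
  + 167.108.64.0/18 (H0) depth=18
  Q 148.0.0.1: descend 100101000 ; hops seen [H3,H2] ; pick H2
  Q 133.144.0.0: descend 10000101100100000 ; hops seen [H3] ; pick H3
  Q 133.144.76.12: descend 100001011001000001001100 ; hops seen [H3,H3] ; pick H3

== LOOKUPS ==
["H1","no-route","H1","no-route","H2","H1","no-route","H1","H2","H1","H2","H2","H2","no-route","H2","H2","H3","H3"]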